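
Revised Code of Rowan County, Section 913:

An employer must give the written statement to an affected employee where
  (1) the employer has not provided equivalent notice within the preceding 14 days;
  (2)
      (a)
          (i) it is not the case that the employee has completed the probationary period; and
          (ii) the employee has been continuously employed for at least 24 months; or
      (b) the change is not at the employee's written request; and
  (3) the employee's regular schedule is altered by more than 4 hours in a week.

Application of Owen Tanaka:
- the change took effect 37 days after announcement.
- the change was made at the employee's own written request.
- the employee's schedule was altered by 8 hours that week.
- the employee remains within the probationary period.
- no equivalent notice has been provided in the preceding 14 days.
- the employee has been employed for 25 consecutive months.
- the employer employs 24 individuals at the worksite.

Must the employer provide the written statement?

(1) no recent notice — holds.
(i) not (past probation) — holds.
(ii) tenure ≥ 24 mo. — holds.
(a): T AND T → true.
(b) not employee-requested — not met.
(2): T OR F → true.
(3) schedule shift > 4h — holds.
Overall = T AND T AND T = true.

Yes — required.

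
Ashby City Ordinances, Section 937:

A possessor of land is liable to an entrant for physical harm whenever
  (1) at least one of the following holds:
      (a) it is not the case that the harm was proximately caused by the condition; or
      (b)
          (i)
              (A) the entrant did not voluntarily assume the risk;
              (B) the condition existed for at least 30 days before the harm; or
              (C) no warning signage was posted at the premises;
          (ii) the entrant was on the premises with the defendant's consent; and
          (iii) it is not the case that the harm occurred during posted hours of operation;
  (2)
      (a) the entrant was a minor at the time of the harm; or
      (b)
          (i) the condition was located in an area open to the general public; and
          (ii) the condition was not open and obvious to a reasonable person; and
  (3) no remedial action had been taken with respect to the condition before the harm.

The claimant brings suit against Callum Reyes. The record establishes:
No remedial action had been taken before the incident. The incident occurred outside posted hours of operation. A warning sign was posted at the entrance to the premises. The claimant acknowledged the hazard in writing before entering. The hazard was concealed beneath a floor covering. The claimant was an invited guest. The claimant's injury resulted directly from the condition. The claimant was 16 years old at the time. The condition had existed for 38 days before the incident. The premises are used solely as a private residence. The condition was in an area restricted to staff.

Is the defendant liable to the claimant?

Yes — liable.

(a) not (proximate cause) — fails.
(A) no assumed risk — not satisfied.
(B) condition ≥30 days old — holds.
(C) no signage posted — not satisfied.
(i): F OR T OR F → true.
(ii) consent to enter — holds.
(iii) not (during posted hours) — holds.
So (b) is satisfied (T AND T AND T).
(1): F OR T → true.
(a) entrant a minor — holds.
(i) public area — not satisfied.
(ii) not open/obvious — satisfied.
(b): F AND T → false.
So (2) is satisfied (T OR F).
(3) no remedial action — met.
Overall = T AND T AND T = true.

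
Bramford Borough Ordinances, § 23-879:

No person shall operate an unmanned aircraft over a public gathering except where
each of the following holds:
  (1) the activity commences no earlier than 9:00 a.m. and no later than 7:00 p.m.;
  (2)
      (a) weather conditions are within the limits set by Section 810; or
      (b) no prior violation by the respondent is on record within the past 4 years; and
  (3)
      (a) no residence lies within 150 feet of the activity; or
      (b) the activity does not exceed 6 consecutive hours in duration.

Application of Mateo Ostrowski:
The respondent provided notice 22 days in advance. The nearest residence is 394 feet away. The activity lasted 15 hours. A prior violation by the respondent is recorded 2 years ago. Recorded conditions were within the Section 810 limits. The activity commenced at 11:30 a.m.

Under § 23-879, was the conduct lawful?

(1) start within hours — met.
(a) weather ok — holds.
(b) no prior violation — fails.
So (2) is satisfied (T OR F).
(a) no residence in 150 ft — met.
(b) ≤ 6 hrs duration — not satisfied.
So (3) is satisfied (T OR F).
So Overall is satisfied (T AND T AND T).

Yes — lawful.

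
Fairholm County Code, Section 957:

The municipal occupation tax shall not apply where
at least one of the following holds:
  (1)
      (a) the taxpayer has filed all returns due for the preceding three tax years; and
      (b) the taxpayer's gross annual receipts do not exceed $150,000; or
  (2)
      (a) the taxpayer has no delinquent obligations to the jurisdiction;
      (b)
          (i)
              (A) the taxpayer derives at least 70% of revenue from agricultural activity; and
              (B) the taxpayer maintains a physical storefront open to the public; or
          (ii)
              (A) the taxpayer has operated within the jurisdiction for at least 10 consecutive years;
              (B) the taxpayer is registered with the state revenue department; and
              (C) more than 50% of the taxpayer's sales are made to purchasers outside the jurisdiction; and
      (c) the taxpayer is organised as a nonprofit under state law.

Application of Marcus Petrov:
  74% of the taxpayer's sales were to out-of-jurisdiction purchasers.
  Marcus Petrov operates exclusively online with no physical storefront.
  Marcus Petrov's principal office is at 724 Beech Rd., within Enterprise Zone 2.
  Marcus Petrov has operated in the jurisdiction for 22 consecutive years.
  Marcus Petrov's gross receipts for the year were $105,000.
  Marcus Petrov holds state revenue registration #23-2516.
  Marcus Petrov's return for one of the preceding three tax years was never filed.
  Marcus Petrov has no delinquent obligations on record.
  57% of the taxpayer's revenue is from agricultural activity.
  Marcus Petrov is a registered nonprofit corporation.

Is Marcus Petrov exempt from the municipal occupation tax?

(a) returns current — fails.
(b) receipts ≤ $150,000 — met.
(1) = F AND T = false.
(a) no delinquency — met.
(A) ≥70% agricultural — not met.
(B) has storefront — not satisfied.
(i): F AND F → false.
(A) ≥ 10 yrs in jurisdiction — met.
(B) state-registered — met.
(C) >50% out-of-jur. sales — satisfied.
So (ii) is satisfied (T AND T AND T).
(b) = F OR T = true.
(c) nonprofit — met.
(2): T AND T AND T → true.
So Overall is satisfied (F OR T).

Yes — exempt.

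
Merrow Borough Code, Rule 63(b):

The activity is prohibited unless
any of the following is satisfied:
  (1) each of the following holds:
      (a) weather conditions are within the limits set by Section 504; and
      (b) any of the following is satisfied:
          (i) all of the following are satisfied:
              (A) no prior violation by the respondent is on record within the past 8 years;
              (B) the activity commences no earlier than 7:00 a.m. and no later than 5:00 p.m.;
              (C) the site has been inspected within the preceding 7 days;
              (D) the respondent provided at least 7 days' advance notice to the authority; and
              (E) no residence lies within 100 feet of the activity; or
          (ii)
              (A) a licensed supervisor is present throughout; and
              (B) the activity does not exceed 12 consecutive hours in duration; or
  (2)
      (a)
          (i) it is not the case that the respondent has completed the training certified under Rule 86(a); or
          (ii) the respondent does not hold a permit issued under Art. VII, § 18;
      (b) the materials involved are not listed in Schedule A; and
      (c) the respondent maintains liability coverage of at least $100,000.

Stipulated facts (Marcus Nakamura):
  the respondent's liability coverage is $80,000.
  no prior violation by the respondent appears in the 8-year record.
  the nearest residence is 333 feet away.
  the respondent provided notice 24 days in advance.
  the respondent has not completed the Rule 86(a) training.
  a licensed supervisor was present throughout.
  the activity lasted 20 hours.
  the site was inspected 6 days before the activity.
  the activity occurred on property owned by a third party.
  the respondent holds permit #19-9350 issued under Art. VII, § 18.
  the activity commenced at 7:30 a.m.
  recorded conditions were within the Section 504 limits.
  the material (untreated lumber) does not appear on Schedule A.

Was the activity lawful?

Yes — lawful.

(a) weather ok — holds.
(A) no prior violation — holds.
(B) start within hours — holds.
(C) site inspected — satisfied.
(D) ≥7 days' notice — met.
(E) no residence in 100 ft — met.
(i) = T AND T AND T AND T AND T = true.
(A) supervisor present — satisfied.
(B) ≤ 12 hrs duration — fails.
(ii): T AND F → false.
So (b) is satisfied (T OR F).
So (1) is satisfied (T AND T).
(i) not (training certified) — satisfied.
(ii) not (holds permit) — not satisfied.
(a) = T OR F = true.
(b) not (Schedule A material) — met.
(c) coverage ≥ $100,000 — fails.
(2): T AND T AND F → false.
So Overall is satisfied (T OR F).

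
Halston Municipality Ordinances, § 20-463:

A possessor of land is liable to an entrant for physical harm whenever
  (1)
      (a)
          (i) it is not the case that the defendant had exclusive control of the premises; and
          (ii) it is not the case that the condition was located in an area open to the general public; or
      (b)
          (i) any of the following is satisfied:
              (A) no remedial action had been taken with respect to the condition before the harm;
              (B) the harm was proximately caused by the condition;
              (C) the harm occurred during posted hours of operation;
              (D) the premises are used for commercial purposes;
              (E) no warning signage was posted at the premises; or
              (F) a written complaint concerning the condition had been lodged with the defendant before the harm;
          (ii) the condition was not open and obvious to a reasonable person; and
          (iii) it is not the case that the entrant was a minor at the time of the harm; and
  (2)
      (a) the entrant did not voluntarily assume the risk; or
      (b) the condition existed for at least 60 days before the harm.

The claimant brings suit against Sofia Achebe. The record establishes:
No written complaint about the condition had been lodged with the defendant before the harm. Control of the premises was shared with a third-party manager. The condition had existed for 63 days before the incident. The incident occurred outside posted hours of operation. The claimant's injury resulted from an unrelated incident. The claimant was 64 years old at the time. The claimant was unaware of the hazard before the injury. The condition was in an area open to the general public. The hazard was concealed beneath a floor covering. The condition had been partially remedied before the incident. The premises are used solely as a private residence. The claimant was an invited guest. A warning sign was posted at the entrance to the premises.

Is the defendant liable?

No — not liable.

(i) not (exclusive control) — holds.
(ii) not (public area) — fails.
(a): T AND F → false.
(A) no remedial action — not met.
(B) proximate cause — not satisfied.
(C) during posted hours — not met.
(D) commercial use — fails.
(E) no signage posted — fails.
(F) complaint lodged — not satisfied.
(i) = F OR F OR F OR F OR F OR F = false.
(ii) not open/obvious — met.
(iii) not (entrant a minor) — met.
So (b) is not satisfied (F AND T AND T).
(1) = F OR F = false.
(a) no assumed risk — satisfied.
(b) condition ≥60 days old — met.
(2) = T OR T = true.
So Overall is not satisfied (F AND T).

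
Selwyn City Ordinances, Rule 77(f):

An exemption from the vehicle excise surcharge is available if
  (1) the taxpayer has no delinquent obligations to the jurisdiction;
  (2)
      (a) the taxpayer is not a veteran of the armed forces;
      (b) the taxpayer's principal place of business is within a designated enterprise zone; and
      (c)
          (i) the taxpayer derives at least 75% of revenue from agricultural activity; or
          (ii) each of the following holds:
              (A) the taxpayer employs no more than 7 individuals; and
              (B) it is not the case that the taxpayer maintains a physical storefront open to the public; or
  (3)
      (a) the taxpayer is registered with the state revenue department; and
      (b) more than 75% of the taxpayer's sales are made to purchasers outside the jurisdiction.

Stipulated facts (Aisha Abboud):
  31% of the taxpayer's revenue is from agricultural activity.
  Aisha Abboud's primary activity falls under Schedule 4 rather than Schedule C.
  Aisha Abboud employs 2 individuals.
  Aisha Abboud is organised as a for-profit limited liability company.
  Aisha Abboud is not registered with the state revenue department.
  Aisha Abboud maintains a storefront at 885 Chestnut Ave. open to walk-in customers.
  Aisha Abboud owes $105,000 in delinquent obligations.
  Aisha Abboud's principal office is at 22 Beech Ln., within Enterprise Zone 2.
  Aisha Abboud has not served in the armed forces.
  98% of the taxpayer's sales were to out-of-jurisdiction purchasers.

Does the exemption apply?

(1) no delinquency — fails.
(a) not (veteran) — met.
(b) in enterprise zone — satisfied.
(i) ≥75% agricultural — not satisfied.
(A) ≤ 7 employees — holds.
(B) not (has storefront) — not satisfied.
(ii) = T AND F = false.
(c) = F OR F = false.
(2): T AND T AND F → false.
(a) state-registered — fails.
(b) >75% out-of-jur. sales — holds.
So (3) is not satisfied (F AND T).
So Overall is not satisfied (F OR F OR F).

No — not exempt.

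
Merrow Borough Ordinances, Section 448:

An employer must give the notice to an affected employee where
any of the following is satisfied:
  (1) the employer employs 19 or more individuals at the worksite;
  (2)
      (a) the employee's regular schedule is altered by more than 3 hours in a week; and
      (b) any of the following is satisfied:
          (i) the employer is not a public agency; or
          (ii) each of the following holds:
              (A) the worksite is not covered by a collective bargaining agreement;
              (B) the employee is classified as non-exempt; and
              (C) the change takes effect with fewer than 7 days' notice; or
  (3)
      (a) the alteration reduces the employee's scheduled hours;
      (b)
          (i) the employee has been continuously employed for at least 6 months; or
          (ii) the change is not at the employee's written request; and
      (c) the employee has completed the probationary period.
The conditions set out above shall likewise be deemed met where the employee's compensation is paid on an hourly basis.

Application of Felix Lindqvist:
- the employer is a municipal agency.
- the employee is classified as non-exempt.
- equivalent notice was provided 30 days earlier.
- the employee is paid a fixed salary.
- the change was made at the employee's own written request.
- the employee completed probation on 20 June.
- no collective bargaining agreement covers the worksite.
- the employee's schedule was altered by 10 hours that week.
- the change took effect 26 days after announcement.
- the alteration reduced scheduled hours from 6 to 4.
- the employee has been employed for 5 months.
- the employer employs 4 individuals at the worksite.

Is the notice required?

(1) ≥ 19 at site — fails.
(a) schedule shift > 3h — satisfied.
(i) not (public agency) — not satisfied.
(A) no CBA — satisfied.
(B) non-exempt — satisfied.
(C) < 7 days' notice — not met.
(ii): T AND T AND F → false.
So (b) is not satisfied (F OR F).
So (2) is not satisfied (T AND F).
(a) hours reduced — satisfied.
(i) tenure ≥ 6 mo. — fails.
(ii) not employee-requested — fails.
(b): F OR F → false.
(c) past probation — holds.
So (3) is not satisfied (T AND F AND T).
Overall: F OR F OR F → false.
Exception (hourly-paid) — not satisfied.
Result: main false OR exception false → false.

No — not required.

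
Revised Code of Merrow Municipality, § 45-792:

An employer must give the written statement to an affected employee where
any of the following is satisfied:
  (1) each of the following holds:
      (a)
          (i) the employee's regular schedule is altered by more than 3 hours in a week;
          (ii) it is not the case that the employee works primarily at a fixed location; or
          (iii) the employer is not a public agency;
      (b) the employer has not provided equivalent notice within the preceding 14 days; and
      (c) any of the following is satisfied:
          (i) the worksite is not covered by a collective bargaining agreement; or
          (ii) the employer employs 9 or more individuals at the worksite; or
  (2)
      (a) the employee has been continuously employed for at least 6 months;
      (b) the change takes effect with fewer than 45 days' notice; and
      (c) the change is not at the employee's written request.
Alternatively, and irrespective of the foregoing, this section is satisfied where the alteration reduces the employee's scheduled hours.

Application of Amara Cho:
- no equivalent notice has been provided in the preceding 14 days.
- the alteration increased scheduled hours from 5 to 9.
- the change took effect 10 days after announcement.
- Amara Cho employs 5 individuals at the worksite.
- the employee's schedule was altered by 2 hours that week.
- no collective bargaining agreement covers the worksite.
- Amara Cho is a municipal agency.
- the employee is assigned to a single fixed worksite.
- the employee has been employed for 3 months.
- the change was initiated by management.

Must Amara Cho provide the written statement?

No — not required.

(i) schedule shift > 3h — not met.
(ii) not (fixed location) — fails.
(iii) not (public agency) — not met.
(a): F OR F OR F → false.
(b) no recent notice — met.
(i) no CBA — holds.
(ii) ≥ 9 at site — fails.
So (c) is satisfied (T OR F).
So (1) is not satisfied (F AND T AND T).
(a) tenure ≥ 6 mo. — fails.
(b) < 45 days' notice — met.
(c) not employee-requested — met.
(2): F AND T AND T → false.
So Overall is not satisfied (F OR F).
Exception (hours reduced) — not satisfied.
Result: main false OR exception false → false.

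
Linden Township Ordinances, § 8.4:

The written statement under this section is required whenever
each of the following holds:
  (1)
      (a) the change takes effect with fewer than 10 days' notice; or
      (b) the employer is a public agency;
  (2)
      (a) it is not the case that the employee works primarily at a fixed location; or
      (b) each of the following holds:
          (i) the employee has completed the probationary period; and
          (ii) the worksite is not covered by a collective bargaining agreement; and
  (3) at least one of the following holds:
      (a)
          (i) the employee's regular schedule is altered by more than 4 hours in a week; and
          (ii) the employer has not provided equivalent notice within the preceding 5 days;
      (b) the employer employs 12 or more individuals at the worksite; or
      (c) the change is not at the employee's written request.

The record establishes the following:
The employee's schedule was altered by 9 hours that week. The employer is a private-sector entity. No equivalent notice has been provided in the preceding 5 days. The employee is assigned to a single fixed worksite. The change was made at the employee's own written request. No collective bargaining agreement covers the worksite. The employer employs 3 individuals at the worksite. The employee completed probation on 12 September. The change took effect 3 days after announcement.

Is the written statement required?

Yes — required.

(a) < 10 days' notice — satisfied.
(b) public agency — not met.
(1): T OR F → true.
(a) not (fixed location) — not met.
(i) past probation — met.
(ii) no CBA — met.
(b): T AND T → true.
(2) = F OR T = true.
(i) schedule shift > 4h — satisfied.
(ii) no recent notice — met.
So (a) is satisfied (T AND T).
(b) ≥ 12 at site — fails.
(c) not employee-requested — not satisfied.
(3): T OR F OR F → true.
Overall: T AND T AND T → true.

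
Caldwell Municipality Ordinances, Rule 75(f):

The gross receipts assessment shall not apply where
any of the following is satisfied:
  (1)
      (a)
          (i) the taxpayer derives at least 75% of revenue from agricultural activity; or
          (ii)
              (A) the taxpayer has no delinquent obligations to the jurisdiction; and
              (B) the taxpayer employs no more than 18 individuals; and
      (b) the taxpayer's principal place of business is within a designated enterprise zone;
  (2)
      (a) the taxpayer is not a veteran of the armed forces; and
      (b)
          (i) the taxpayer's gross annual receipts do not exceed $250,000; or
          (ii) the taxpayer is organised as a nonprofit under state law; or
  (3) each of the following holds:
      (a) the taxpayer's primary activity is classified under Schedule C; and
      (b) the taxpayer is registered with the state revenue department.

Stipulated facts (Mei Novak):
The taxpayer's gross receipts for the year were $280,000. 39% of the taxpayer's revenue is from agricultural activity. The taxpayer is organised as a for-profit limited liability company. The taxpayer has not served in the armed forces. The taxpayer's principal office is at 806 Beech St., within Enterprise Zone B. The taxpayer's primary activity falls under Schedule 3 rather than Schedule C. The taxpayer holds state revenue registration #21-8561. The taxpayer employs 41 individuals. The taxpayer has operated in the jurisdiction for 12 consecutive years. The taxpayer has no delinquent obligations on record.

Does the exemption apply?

No — not exempt.

(i) ≥75% agricultural — not met.
(A) no delinquency — met.
(B) ≤ 18 employees — not met.
So (ii) is not satisfied (T AND F).
(a): F OR F → false.
(b) in enterprise zone — met.
(1) = F AND T = false.
(a) not (veteran) — met.
(i) receipts ≤ $250,000 — not satisfied.
(ii) nonprofit — not satisfied.
So (b) is not satisfied (F OR F).
So (2) is not satisfied (T AND F).
(a) Schedule C activity — fails.
(b) state-registered — holds.
So (3) is not satisfied (F AND T).
Overall: F OR F OR F → false.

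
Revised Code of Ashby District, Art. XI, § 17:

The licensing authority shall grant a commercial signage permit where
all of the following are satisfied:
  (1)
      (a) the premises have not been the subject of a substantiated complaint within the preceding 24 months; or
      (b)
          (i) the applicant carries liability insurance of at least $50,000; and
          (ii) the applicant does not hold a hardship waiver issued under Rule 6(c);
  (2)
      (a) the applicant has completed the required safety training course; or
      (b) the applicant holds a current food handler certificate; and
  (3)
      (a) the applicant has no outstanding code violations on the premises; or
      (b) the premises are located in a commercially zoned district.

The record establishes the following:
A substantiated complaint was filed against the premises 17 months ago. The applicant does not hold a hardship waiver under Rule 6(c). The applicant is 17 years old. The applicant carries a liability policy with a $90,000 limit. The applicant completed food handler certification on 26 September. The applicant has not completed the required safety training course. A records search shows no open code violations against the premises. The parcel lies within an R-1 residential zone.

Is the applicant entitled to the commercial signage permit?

Yes — granted.

(a) no complaint in 24 mo. — not met.
(i) insurance ≥ $50,000 — met.
(ii) not (hardship waiver) — holds.
(b) = T AND T = true.
(1): F OR T → true.
(a) safety training — not satisfied.
(b) food handler cert. — holds.
(2) = F OR T = true.
(a) no code violations — satisfied.
(b) commercially zoned — not satisfied.
(3) = T OR F = true.
Overall = T AND T AND T = true.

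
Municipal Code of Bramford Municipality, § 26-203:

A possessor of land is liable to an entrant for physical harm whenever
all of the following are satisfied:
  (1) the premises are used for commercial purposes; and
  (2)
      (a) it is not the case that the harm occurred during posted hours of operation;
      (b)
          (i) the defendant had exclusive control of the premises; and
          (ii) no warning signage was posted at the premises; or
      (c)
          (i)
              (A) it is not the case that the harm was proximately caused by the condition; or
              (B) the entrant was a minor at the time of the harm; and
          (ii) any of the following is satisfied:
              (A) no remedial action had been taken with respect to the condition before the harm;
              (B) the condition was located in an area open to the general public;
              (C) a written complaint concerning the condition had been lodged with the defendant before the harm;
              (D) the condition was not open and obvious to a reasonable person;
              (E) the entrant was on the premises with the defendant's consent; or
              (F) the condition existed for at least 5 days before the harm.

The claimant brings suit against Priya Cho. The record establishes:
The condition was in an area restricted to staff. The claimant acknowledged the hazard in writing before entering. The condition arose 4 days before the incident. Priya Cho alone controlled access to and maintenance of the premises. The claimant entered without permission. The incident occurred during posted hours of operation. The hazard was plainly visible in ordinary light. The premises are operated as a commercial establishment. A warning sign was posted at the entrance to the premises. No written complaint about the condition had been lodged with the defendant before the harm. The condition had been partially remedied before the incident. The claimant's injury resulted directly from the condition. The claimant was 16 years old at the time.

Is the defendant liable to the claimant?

(1) commercial use — satisfied.
(a) not (during posted hours) — not met.
(i) exclusive control — satisfied.
(ii) no signage posted — not met.
(b): T AND F → false.
(A) not (proximate cause) — not satisfied.
(B) entrant a minor — met.
(i) = F OR T = true.
(A) no remedial action — fails.
(B) public area — fails.
(C) complaint lodged — not satisfied.
(D) not open/obvious — fails.
(E) consent to enter — not satisfied.
(F) condition ≥5 days old — not satisfied.
So (ii) is not satisfied (F OR F OR F OR F OR F OR F).
So (c) is not satisfied (T AND F).
(2) = F OR F OR F = false.
So Overall is not satisfied (T AND F).

No — not liable.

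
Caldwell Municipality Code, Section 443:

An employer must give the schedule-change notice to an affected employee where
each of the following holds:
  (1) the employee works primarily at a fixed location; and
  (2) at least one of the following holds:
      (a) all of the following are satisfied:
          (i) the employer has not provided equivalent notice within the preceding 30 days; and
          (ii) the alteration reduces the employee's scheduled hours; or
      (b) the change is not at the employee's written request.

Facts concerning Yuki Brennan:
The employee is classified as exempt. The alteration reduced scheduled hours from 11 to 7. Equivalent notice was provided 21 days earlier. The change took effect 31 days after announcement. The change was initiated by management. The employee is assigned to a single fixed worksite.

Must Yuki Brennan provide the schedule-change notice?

Yes — required.

(1) fixed location — met.
(i) no recent notice — fails.
(ii) hours reduced — holds.
(a) = F AND T = false.
(b) not employee-requested — holds.
So (2) is satisfied (F OR T).
Overall: T AND T → true.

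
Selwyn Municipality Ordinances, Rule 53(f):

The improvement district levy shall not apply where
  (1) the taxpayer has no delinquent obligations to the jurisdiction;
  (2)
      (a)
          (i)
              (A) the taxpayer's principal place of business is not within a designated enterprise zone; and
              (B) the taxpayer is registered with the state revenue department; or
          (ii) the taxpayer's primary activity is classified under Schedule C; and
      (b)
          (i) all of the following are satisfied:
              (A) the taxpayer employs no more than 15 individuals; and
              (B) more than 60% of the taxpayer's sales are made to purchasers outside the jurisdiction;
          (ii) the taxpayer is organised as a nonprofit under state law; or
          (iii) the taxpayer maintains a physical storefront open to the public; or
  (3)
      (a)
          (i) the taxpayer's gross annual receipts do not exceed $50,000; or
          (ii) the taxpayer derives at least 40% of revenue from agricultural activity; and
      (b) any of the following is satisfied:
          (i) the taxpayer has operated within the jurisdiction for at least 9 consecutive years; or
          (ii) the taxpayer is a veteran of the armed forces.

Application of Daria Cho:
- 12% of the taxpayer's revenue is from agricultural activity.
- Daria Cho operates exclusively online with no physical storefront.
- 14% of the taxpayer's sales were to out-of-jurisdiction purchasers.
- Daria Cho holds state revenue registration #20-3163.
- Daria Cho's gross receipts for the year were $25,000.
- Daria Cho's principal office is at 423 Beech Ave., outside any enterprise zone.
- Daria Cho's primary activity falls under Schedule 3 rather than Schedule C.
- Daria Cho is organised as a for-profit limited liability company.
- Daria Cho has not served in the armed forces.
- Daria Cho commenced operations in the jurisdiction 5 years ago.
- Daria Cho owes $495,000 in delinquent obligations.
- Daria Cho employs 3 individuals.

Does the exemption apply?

(1) no delinquency — not met.
(A) not (in enterprise zone) — holds.
(B) state-registered — satisfied.
(i) = T AND T = true.
(ii) Schedule C activity — not met.
(a): T OR F → true.
(A) ≤ 15 employees — holds.
(B) >60% out-of-jur. sales — not satisfied.
(i): T AND F → false.
(ii) nonprofit — fails.
(iii) has storefront — fails.
(b): F OR F OR F → false.
So (2) is not satisfied (T AND F).
(i) receipts ≤ $50,000 — met.
(ii) ≥40% agricultural — fails.
(a) = T OR F = true.
(i) ≥ 9 yrs in jurisdiction — fails.
(ii) veteran — not met.
(b): F OR F → false.
(3): T AND F → false.
Overall = F OR F OR F = false.

No — not exempt.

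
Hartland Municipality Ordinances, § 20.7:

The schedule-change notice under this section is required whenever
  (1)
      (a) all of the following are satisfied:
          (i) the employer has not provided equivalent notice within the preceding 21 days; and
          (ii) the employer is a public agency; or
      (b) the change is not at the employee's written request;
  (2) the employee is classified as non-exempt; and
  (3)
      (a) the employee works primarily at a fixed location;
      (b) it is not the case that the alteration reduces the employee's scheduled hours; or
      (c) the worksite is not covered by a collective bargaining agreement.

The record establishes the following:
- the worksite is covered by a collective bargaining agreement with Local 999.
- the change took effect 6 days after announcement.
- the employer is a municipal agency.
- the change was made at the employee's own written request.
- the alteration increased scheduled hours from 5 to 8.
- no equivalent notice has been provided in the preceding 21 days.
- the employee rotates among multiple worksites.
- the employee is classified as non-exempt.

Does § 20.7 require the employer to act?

(i) no recent notice — met.
(ii) public agency — met.
(a) = T AND T = true.
(b) not employee-requested — not met.
(1): T OR F → true.
(2) non-exempt — holds.
(a) fixed location — not met.
(b) not (hours reduced) — holds.
(c) no CBA — not satisfied.
So (3) is satisfied (F OR T OR F).
Overall: T AND T AND T → true.

Yes — required.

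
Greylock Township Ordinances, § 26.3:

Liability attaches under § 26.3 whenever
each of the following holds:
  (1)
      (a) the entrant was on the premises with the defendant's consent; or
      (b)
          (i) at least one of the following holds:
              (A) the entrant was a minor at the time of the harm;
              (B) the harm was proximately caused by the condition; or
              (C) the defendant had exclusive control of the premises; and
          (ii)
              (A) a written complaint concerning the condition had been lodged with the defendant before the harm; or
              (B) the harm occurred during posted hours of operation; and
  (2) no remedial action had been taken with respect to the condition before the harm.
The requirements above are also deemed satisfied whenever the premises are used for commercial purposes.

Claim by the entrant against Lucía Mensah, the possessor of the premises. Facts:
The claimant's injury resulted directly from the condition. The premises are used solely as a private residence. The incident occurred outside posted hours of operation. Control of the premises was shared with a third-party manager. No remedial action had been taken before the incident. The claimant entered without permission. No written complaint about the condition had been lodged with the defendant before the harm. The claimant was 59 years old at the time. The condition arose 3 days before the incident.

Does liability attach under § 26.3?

No — not liable.

(a) consent to enter — not satisfied.
(A) entrant a minor — fails.
(B) proximate cause — satisfied.
(C) exclusive control — not satisfied.
(i): F OR T OR F → true.
(A) complaint lodged — not satisfied.
(B) during posted hours — not satisfied.
(ii): F OR F → false.
(b) = T AND F = false.
So (1) is not satisfied (F OR F).
(2) no remedial action — met.
Overall = F AND T = false.
Exception (commercial use) — not satisfied.
Result: main false OR exception false → false.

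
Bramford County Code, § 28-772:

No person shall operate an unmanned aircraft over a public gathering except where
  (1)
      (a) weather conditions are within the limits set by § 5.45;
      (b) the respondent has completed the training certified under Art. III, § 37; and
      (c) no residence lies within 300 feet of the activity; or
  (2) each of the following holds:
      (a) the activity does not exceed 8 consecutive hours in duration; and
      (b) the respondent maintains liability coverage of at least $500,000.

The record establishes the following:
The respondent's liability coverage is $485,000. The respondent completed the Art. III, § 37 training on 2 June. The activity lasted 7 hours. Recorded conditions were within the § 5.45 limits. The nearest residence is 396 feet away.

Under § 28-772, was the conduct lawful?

Yes — lawful.

(a) weather ok — met.
(b) training certified — holds.
(c) no residence in 300 ft — satisfied.
(1) = T AND T AND T = true.
(a) ≤ 8 hrs duration — holds.
(b) coverage ≥ $500,000 — fails.
(2): T AND F → false.
Overall = T OR F = true.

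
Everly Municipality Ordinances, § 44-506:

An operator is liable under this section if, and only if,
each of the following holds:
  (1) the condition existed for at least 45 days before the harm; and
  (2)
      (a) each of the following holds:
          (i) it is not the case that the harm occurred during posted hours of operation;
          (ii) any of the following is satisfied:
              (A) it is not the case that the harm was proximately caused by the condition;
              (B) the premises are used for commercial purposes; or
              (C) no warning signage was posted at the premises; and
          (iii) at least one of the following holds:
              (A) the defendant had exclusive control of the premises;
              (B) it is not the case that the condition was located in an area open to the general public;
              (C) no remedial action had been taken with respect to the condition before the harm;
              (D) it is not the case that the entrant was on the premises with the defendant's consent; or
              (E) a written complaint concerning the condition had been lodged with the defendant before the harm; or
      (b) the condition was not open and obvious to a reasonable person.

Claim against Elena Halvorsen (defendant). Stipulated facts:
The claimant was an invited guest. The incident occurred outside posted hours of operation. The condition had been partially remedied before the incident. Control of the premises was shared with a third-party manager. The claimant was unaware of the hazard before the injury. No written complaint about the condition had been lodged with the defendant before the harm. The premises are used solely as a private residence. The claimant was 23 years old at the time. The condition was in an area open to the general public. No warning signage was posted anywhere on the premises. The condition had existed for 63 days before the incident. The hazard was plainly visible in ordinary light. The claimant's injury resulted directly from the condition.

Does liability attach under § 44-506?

No — not liable.

(1) condition ≥45 days old — satisfied.
(i) not (during posted hours) — met.
(A) not (proximate cause) — not satisfied.
(B) commercial use — not satisfied.
(C) no signage posted — satisfied.
(ii) = F OR F OR T = true.
(A) exclusive control — fails.
(B) not (public area) — not met.
(C) no remedial action — not met.
(D) not (consent to enter) — not met.
(E) complaint lodged — not satisfied.
(iii) = F OR F OR F OR F OR F = false.
(a): T AND T AND F → false.
(b) not open/obvious — not met.
(2): F OR F → false.
Overall: T AND F → false.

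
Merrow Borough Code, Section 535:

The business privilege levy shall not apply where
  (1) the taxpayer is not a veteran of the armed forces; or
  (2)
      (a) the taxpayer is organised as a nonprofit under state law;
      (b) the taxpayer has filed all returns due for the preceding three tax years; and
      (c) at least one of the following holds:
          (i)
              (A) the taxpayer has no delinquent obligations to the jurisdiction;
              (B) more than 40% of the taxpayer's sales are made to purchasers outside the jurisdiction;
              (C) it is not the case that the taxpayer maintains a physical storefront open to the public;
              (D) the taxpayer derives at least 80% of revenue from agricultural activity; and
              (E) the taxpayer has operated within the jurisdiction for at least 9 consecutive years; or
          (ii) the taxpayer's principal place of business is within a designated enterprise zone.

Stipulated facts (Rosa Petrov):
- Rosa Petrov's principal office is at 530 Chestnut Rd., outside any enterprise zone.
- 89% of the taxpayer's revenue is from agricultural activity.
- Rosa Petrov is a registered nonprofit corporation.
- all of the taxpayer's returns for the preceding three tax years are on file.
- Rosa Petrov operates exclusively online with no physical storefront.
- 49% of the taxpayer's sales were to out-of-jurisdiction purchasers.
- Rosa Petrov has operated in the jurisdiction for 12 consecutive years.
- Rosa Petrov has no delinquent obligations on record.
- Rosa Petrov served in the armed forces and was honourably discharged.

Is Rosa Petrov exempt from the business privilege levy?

(1) not (veteran) — not satisfied.
(a) nonprofit — satisfied.
(b) returns current — holds.
(A) no delinquency — satisfied.
(B) >40% out-of-jur. sales — satisfied.
(C) not (has storefront) — met.
(D) ≥80% agricultural — met.
(E) ≥ 9 yrs in jurisdiction — satisfied.
So (i) is satisfied (T AND T AND T AND T AND T).
(ii) in enterprise zone — fails.
So (c) is satisfied (T OR F).
(2) = T AND T AND T = true.
So Overall is satisfied (F OR T).

Yes — exempt.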